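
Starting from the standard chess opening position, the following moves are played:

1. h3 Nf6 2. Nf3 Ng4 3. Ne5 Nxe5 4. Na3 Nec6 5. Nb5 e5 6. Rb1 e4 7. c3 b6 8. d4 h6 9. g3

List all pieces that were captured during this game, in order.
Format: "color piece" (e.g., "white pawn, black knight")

Tracking captures:
  Nxe5: captured white knight

white knight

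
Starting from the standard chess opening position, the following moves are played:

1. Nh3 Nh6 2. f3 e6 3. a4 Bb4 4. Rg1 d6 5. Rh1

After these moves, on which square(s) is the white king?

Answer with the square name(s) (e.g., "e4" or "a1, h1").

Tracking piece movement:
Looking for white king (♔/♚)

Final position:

  a b c d e f g h
  ─────────────────
8│♜ ♞ ♝ ♛ ♚ · · ♜│8
7│♟ ♟ ♟ · · ♟ ♟ ♟│7
6│· · · ♟ ♟ · · ♞│6
5│· · · · · · · ·│5
4│♙ ♝ · · · · · ·│4
3│· · · · · ♙ · ♘│3
2│· ♙ ♙ ♙ ♙ · ♙ ♙│2
1│♖ ♘ ♗ ♕ ♔ ♗ · ♖│1
  ─────────────────
  a b c d e f g h


e1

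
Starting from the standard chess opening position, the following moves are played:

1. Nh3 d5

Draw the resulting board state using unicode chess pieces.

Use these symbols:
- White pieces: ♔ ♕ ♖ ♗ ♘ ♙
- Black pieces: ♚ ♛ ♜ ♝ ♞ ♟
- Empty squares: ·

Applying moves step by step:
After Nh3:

♜ ♞ ♝ ♛ ♚ ♝ ♞ ♜
♟ ♟ ♟ ♟ ♟ ♟ ♟ ♟
· · · · · · · ·
· · · · · · · ·
· · · · · · · ·
· · · · · · · ♘
♙ ♙ ♙ ♙ ♙ ♙ ♙ ♙
♖ ♘ ♗ ♕ ♔ ♗ · ♖


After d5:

♜ ♞ ♝ ♛ ♚ ♝ ♞ ♜
♟ ♟ ♟ · ♟ ♟ ♟ ♟
· · · · · · · ·
· · · ♟ · · · ·
· · · · · · · ·
· · · · · · · ♘
♙ ♙ ♙ ♙ ♙ ♙ ♙ ♙
♖ ♘ ♗ ♕ ♔ ♗ · ♖



  a b c d e f g h
  ─────────────────
8│♜ ♞ ♝ ♛ ♚ ♝ ♞ ♜│8
7│♟ ♟ ♟ · ♟ ♟ ♟ ♟│7
6│· · · · · · · ·│6
5│· · · ♟ · · · ·│5
4│· · · · · · · ·│4
3│· · · · · · · ♘│3
2│♙ ♙ ♙ ♙ ♙ ♙ ♙ ♙│2
1│♖ ♘ ♗ ♕ ♔ ♗ · ♖│1
  ─────────────────
  a b c d e f g h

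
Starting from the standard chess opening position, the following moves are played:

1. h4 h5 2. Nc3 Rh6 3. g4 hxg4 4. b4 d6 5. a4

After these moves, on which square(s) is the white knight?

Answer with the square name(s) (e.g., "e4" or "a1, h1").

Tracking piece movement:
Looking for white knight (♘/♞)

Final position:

  a b c d e f g h
  ─────────────────
8│♜ ♞ ♝ ♛ ♚ ♝ ♞ ·│8
7│♟ ♟ ♟ · ♟ ♟ ♟ ·│7
6│· · · ♟ · · · ♜│6
5│· · · · · · · ·│5
4│♙ ♙ · · · · ♟ ♙│4
3│· · ♘ · · · · ·│3
2│· · ♙ ♙ ♙ ♙ · ·│2
1│♖ · ♗ ♕ ♔ ♗ ♘ ♖│1
  ─────────────────
  a b c d e f g h


c3, g1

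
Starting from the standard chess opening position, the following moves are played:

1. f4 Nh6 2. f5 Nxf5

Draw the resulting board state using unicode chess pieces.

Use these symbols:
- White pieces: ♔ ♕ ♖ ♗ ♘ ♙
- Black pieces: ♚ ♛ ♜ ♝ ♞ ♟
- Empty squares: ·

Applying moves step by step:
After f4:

♜ ♞ ♝ ♛ ♚ ♝ ♞ ♜
♟ ♟ ♟ ♟ ♟ ♟ ♟ ♟
· · · · · · · ·
· · · · · · · ·
· · · · · ♙ · ·
· · · · · · · ·
♙ ♙ ♙ ♙ ♙ · ♙ ♙
♖ ♘ ♗ ♕ ♔ ♗ ♘ ♖


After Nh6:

♜ ♞ ♝ ♛ ♚ ♝ · ♜
♟ ♟ ♟ ♟ ♟ ♟ ♟ ♟
· · · · · · · ♞
· · · · · · · ·
· · · · · ♙ · ·
· · · · · · · ·
♙ ♙ ♙ ♙ ♙ · ♙ ♙
♖ ♘ ♗ ♕ ♔ ♗ ♘ ♖


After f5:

♜ ♞ ♝ ♛ ♚ ♝ · ♜
♟ ♟ ♟ ♟ ♟ ♟ ♟ ♟
· · · · · · · ♞
· · · · · ♙ · ·
· · · · · · · ·
· · · · · · · ·
♙ ♙ ♙ ♙ ♙ · ♙ ♙
♖ ♘ ♗ ♕ ♔ ♗ ♘ ♖


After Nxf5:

♜ ♞ ♝ ♛ ♚ ♝ · ♜
♟ ♟ ♟ ♟ ♟ ♟ ♟ ♟
· · · · · · · ·
· · · · · ♞ · ·
· · · · · · · ·
· · · · · · · ·
♙ ♙ ♙ ♙ ♙ · ♙ ♙
♖ ♘ ♗ ♕ ♔ ♗ ♘ ♖



  a b c d e f g h
  ─────────────────
8│♜ ♞ ♝ ♛ ♚ ♝ · ♜│8
7│♟ ♟ ♟ ♟ ♟ ♟ ♟ ♟│7
6│· · · · · · · ·│6
5│· · · · · ♞ · ·│5
4│· · · · · · · ·│4
3│· · · · · · · ·│3
2│♙ ♙ ♙ ♙ ♙ · ♙ ♙│2
1│♖ ♘ ♗ ♕ ♔ ♗ ♘ ♖│1
  ─────────────────
  a b c d e f g h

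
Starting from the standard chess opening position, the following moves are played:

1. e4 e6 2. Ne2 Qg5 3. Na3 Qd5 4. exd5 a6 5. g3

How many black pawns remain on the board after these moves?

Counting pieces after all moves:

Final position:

  a b c d e f g h
  ─────────────────
8│♜ ♞ ♝ · ♚ ♝ ♞ ♜│8
7│· ♟ ♟ ♟ · ♟ ♟ ♟│7
6│♟ · · · ♟ · · ·│6
5│· · · ♙ · · · ·│5
4│· · · · · · · ·│4
3│♘ · · · · · ♙ ·│3
2│♙ ♙ ♙ ♙ ♘ ♙ · ♙│2
1│♖ · ♗ ♕ ♔ ♗ · ♖│1
  ─────────────────
  a b c d e f g h


8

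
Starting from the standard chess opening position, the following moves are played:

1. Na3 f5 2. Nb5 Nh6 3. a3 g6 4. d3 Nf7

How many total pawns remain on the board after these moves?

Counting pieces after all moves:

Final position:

  a b c d e f g h
  ─────────────────
8│♜ ♞ ♝ ♛ ♚ ♝ · ♜│8
7│♟ ♟ ♟ ♟ ♟ ♞ · ♟│7
6│· · · · · · ♟ ·│6
5│· ♘ · · · ♟ · ·│5
4│· · · · · · · ·│4
3│♙ · · ♙ · · · ·│3
2│· ♙ ♙ · ♙ ♙ ♙ ♙│2
1│♖ · ♗ ♕ ♔ ♗ ♘ ♖│1
  ─────────────────
  a b c d e f g h


16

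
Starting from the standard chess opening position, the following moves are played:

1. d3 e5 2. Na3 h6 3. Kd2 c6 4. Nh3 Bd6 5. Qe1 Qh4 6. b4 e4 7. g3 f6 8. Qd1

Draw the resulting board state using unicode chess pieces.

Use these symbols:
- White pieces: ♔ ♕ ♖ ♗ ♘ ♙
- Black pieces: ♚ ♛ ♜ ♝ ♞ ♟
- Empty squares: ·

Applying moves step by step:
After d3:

♜ ♞ ♝ ♛ ♚ ♝ ♞ ♜
♟ ♟ ♟ ♟ ♟ ♟ ♟ ♟
· · · · · · · ·
· · · · · · · ·
· · · · · · · ·
· · · ♙ · · · ·
♙ ♙ ♙ · ♙ ♙ ♙ ♙
♖ ♘ ♗ ♕ ♔ ♗ ♘ ♖


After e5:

♜ ♞ ♝ ♛ ♚ ♝ ♞ ♜
♟ ♟ ♟ ♟ · ♟ ♟ ♟
· · · · · · · ·
· · · · ♟ · · ·
· · · · · · · ·
· · · ♙ · · · ·
♙ ♙ ♙ · ♙ ♙ ♙ ♙
♖ ♘ ♗ ♕ ♔ ♗ ♘ ♖


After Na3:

♜ ♞ ♝ ♛ ♚ ♝ ♞ ♜
♟ ♟ ♟ ♟ · ♟ ♟ ♟
· · · · · · · ·
· · · · ♟ · · ·
· · · · · · · ·
♘ · · ♙ · · · ·
♙ ♙ ♙ · ♙ ♙ ♙ ♙
♖ · ♗ ♕ ♔ ♗ ♘ ♖


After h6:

♜ ♞ ♝ ♛ ♚ ♝ ♞ ♜
♟ ♟ ♟ ♟ · ♟ ♟ ·
· · · · · · · ♟
· · · · ♟ · · ·
· · · · · · · ·
♘ · · ♙ · · · ·
♙ ♙ ♙ · ♙ ♙ ♙ ♙
♖ · ♗ ♕ ♔ ♗ ♘ ♖


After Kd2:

♜ ♞ ♝ ♛ ♚ ♝ ♞ ♜
♟ ♟ ♟ ♟ · ♟ ♟ ·
· · · · · · · ♟
· · · · ♟ · · ·
· · · · · · · ·
♘ · · ♙ · · · ·
♙ ♙ ♙ ♔ ♙ ♙ ♙ ♙
♖ · ♗ ♕ · ♗ ♘ ♖


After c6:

♜ ♞ ♝ ♛ ♚ ♝ ♞ ♜
♟ ♟ · ♟ · ♟ ♟ ·
· · ♟ · · · · ♟
· · · · ♟ · · ·
· · · · · · · ·
♘ · · ♙ · · · ·
♙ ♙ ♙ ♔ ♙ ♙ ♙ ♙
♖ · ♗ ♕ · ♗ ♘ ♖


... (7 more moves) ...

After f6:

♜ ♞ ♝ · ♚ · ♞ ♜
♟ ♟ · ♟ · · ♟ ·
· · ♟ ♝ · ♟ · ♟
· · · · · · · ·
· ♙ · · ♟ · · ♛
♘ · · ♙ · · ♙ ♘
♙ · ♙ ♔ ♙ ♙ · ♙
♖ · ♗ · ♕ ♗ · ♖


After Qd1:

♜ ♞ ♝ · ♚ · ♞ ♜
♟ ♟ · ♟ · · ♟ ·
· · ♟ ♝ · ♟ · ♟
· · · · · · · ·
· ♙ · · ♟ · · ♛
♘ · · ♙ · · ♙ ♘
♙ · ♙ ♔ ♙ ♙ · ♙
♖ · ♗ ♕ · ♗ · ♖



  a b c d e f g h
  ─────────────────
8│♜ ♞ ♝ · ♚ · ♞ ♜│8
7│♟ ♟ · ♟ · · ♟ ·│7
6│· · ♟ ♝ · ♟ · ♟│6
5│· · · · · · · ·│5
4│· ♙ · · ♟ · · ♛│4
3│♘ · · ♙ · · ♙ ♘│3
2│♙ · ♙ ♔ ♙ ♙ · ♙│2
1│♖ · ♗ ♕ · ♗ · ♖│1
  ─────────────────
  a b c d e f g h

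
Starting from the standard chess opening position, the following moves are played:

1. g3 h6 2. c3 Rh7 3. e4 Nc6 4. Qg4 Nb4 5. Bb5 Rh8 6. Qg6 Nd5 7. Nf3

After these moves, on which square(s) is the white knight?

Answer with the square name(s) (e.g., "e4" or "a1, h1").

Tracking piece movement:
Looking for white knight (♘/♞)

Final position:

  a b c d e f g h
  ─────────────────
8│♜ · ♝ ♛ ♚ ♝ ♞ ♜│8
7│♟ ♟ ♟ ♟ ♟ ♟ ♟ ·│7
6│· · · · · · ♕ ♟│6
5│· ♗ · ♞ · · · ·│5
4│· · · · ♙ · · ·│4
3│· · ♙ · · ♘ ♙ ·│3
2│♙ ♙ · ♙ · ♙ · ♙│2
1│♖ ♘ ♗ · ♔ · · ♖│1
  ─────────────────
  a b c d e f g h


b1, f3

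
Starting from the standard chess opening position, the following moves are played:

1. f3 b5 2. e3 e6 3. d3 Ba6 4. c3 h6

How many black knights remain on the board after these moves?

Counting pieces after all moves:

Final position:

  a b c d e f g h
  ─────────────────
8│♜ ♞ · ♛ ♚ ♝ ♞ ♜│8
7│♟ · ♟ ♟ · ♟ ♟ ·│7
6│♝ · · · ♟ · · ♟│6
5│· ♟ · · · · · ·│5
4│· · · · · · · ·│4
3│· · ♙ ♙ ♙ ♙ · ·│3
2│♙ ♙ · · · · ♙ ♙│2
1│♖ ♘ ♗ ♕ ♔ ♗ ♘ ♖│1
  ─────────────────
  a b c d e f g h


2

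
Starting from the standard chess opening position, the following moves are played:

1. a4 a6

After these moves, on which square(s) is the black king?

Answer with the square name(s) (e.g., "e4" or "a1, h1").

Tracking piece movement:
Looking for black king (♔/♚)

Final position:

  a b c d e f g h
  ─────────────────
8│♜ ♞ ♝ ♛ ♚ ♝ ♞ ♜│8
7│· ♟ ♟ ♟ ♟ ♟ ♟ ♟│7
6│♟ · · · · · · ·│6
5│· · · · · · · ·│5
4│♙ · · · · · · ·│4
3│· · · · · · · ·│3
2│· ♙ ♙ ♙ ♙ ♙ ♙ ♙│2
1│♖ ♘ ♗ ♕ ♔ ♗ ♘ ♖│1
  ─────────────────
  a b c d e f g h


e8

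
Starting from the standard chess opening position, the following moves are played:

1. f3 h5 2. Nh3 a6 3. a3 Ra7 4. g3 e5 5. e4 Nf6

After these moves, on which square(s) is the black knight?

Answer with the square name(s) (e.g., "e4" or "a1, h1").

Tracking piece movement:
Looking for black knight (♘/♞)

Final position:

  a b c d e f g h
  ─────────────────
8│· ♞ ♝ ♛ ♚ ♝ · ♜│8
7│♜ ♟ ♟ ♟ · ♟ ♟ ·│7
6│♟ · · · · ♞ · ·│6
5│· · · · ♟ · · ♟│5
4│· · · · ♙ · · ·│4
3│♙ · · · · ♙ ♙ ♘│3
2│· ♙ ♙ ♙ · · · ♙│2
1│♖ ♘ ♗ ♕ ♔ ♗ · ♖│1
  ─────────────────
  a b c d e f g h


b8, f6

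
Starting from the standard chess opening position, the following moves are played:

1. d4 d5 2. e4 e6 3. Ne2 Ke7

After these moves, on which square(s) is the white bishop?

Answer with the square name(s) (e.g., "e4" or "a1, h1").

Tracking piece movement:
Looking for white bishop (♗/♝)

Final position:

  a b c d e f g h
  ─────────────────
8│♜ ♞ ♝ ♛ · ♝ ♞ ♜│8
7│♟ ♟ ♟ · ♚ ♟ ♟ ♟│7
6│· · · · ♟ · · ·│6
5│· · · ♟ · · · ·│5
4│· · · ♙ ♙ · · ·│4
3│· · · · · · · ·│3
2│♙ ♙ ♙ · ♘ ♙ ♙ ♙│2
1│♖ ♘ ♗ ♕ ♔ ♗ · ♖│1
  ─────────────────
  a b c d e f g h


c1, f1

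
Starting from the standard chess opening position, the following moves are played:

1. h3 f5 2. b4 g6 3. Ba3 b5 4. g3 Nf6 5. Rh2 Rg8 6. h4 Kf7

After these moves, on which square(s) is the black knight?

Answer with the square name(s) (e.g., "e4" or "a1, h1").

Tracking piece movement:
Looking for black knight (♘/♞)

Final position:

  a b c d e f g h
  ─────────────────
8│♜ ♞ ♝ ♛ · ♝ ♜ ·│8
7│♟ · ♟ ♟ ♟ ♚ · ♟│7
6│· · · · · ♞ ♟ ·│6
5│· ♟ · · · ♟ · ·│5
4│· ♙ · · · · · ♙│4
3│♗ · · · · · ♙ ·│3
2│♙ · ♙ ♙ ♙ ♙ · ♖│2
1│♖ ♘ · ♕ ♔ ♗ ♘ ·│1
  ─────────────────
  a b c d e f g h


b8, f6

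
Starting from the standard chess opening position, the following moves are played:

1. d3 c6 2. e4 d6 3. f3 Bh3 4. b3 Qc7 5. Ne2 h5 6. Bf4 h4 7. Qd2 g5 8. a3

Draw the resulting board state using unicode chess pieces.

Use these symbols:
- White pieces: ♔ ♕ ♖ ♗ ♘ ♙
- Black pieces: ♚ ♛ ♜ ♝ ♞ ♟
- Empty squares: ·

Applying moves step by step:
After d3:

♜ ♞ ♝ ♛ ♚ ♝ ♞ ♜
♟ ♟ ♟ ♟ ♟ ♟ ♟ ♟
· · · · · · · ·
· · · · · · · ·
· · · · · · · ·
· · · ♙ · · · ·
♙ ♙ ♙ · ♙ ♙ ♙ ♙
♖ ♘ ♗ ♕ ♔ ♗ ♘ ♖


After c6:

♜ ♞ ♝ ♛ ♚ ♝ ♞ ♜
♟ ♟ · ♟ ♟ ♟ ♟ ♟
· · ♟ · · · · ·
· · · · · · · ·
· · · · · · · ·
· · · ♙ · · · ·
♙ ♙ ♙ · ♙ ♙ ♙ ♙
♖ ♘ ♗ ♕ ♔ ♗ ♘ ♖


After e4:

♜ ♞ ♝ ♛ ♚ ♝ ♞ ♜
♟ ♟ · ♟ ♟ ♟ ♟ ♟
· · ♟ · · · · ·
· · · · · · · ·
· · · · ♙ · · ·
· · · ♙ · · · ·
♙ ♙ ♙ · · ♙ ♙ ♙
♖ ♘ ♗ ♕ ♔ ♗ ♘ ♖


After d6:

♜ ♞ ♝ ♛ ♚ ♝ ♞ ♜
♟ ♟ · · ♟ ♟ ♟ ♟
· · ♟ ♟ · · · ·
· · · · · · · ·
· · · · ♙ · · ·
· · · ♙ · · · ·
♙ ♙ ♙ · · ♙ ♙ ♙
♖ ♘ ♗ ♕ ♔ ♗ ♘ ♖


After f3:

♜ ♞ ♝ ♛ ♚ ♝ ♞ ♜
♟ ♟ · · ♟ ♟ ♟ ♟
· · ♟ ♟ · · · ·
· · · · · · · ·
· · · · ♙ · · ·
· · · ♙ · ♙ · ·
♙ ♙ ♙ · · · ♙ ♙
♖ ♘ ♗ ♕ ♔ ♗ ♘ ♖


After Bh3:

♜ ♞ · ♛ ♚ ♝ ♞ ♜
♟ ♟ · · ♟ ♟ ♟ ♟
· · ♟ ♟ · · · ·
· · · · · · · ·
· · · · ♙ · · ·
· · · ♙ · ♙ · ♝
♙ ♙ ♙ · · · ♙ ♙
♖ ♘ ♗ ♕ ♔ ♗ ♘ ♖


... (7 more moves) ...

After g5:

♜ ♞ · · ♚ ♝ ♞ ♜
♟ ♟ ♛ · ♟ ♟ · ·
· · ♟ ♟ · · · ·
· · · · · · ♟ ·
· · · · ♙ ♗ · ♟
· ♙ · ♙ · ♙ · ♝
♙ · ♙ ♕ ♘ · ♙ ♙
♖ ♘ · · ♔ ♗ · ♖


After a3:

♜ ♞ · · ♚ ♝ ♞ ♜
♟ ♟ ♛ · ♟ ♟ · ·
· · ♟ ♟ · · · ·
· · · · · · ♟ ·
· · · · ♙ ♗ · ♟
♙ ♙ · ♙ · ♙ · ♝
· · ♙ ♕ ♘ · ♙ ♙
♖ ♘ · · ♔ ♗ · ♖



  a b c d e f g h
  ─────────────────
8│♜ ♞ · · ♚ ♝ ♞ ♜│8
7│♟ ♟ ♛ · ♟ ♟ · ·│7
6│· · ♟ ♟ · · · ·│6
5│· · · · · · ♟ ·│5
4│· · · · ♙ ♗ · ♟│4
3│♙ ♙ · ♙ · ♙ · ♝│3
2│· · ♙ ♕ ♘ · ♙ ♙│2
1│♖ ♘ · · ♔ ♗ · ♖│1
  ─────────────────
  a b c d e f g h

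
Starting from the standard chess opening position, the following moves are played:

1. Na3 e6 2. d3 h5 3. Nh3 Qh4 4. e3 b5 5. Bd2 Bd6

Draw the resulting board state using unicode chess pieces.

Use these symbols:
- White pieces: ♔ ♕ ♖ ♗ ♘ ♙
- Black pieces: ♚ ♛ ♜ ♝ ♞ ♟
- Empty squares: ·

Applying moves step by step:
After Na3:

♜ ♞ ♝ ♛ ♚ ♝ ♞ ♜
♟ ♟ ♟ ♟ ♟ ♟ ♟ ♟
· · · · · · · ·
· · · · · · · ·
· · · · · · · ·
♘ · · · · · · ·
♙ ♙ ♙ ♙ ♙ ♙ ♙ ♙
♖ · ♗ ♕ ♔ ♗ ♘ ♖


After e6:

♜ ♞ ♝ ♛ ♚ ♝ ♞ ♜
♟ ♟ ♟ ♟ · ♟ ♟ ♟
· · · · ♟ · · ·
· · · · · · · ·
· · · · · · · ·
♘ · · · · · · ·
♙ ♙ ♙ ♙ ♙ ♙ ♙ ♙
♖ · ♗ ♕ ♔ ♗ ♘ ♖


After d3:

♜ ♞ ♝ ♛ ♚ ♝ ♞ ♜
♟ ♟ ♟ ♟ · ♟ ♟ ♟
· · · · ♟ · · ·
· · · · · · · ·
· · · · · · · ·
♘ · · ♙ · · · ·
♙ ♙ ♙ · ♙ ♙ ♙ ♙
♖ · ♗ ♕ ♔ ♗ ♘ ♖


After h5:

♜ ♞ ♝ ♛ ♚ ♝ ♞ ♜
♟ ♟ ♟ ♟ · ♟ ♟ ·
· · · · ♟ · · ·
· · · · · · · ♟
· · · · · · · ·
♘ · · ♙ · · · ·
♙ ♙ ♙ · ♙ ♙ ♙ ♙
♖ · ♗ ♕ ♔ ♗ ♘ ♖


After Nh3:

♜ ♞ ♝ ♛ ♚ ♝ ♞ ♜
♟ ♟ ♟ ♟ · ♟ ♟ ·
· · · · ♟ · · ·
· · · · · · · ♟
· · · · · · · ·
♘ · · ♙ · · · ♘
♙ ♙ ♙ · ♙ ♙ ♙ ♙
♖ · ♗ ♕ ♔ ♗ · ♖


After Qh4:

♜ ♞ ♝ · ♚ ♝ ♞ ♜
♟ ♟ ♟ ♟ · ♟ ♟ ·
· · · · ♟ · · ·
· · · · · · · ♟
· · · · · · · ♛
♘ · · ♙ · · · ♘
♙ ♙ ♙ · ♙ ♙ ♙ ♙
♖ · ♗ ♕ ♔ ♗ · ♖


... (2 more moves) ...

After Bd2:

♜ ♞ ♝ · ♚ ♝ ♞ ♜
♟ · ♟ ♟ · ♟ ♟ ·
· · · · ♟ · · ·
· ♟ · · · · · ♟
· · · · · · · ♛
♘ · · ♙ ♙ · · ♘
♙ ♙ ♙ ♗ · ♙ ♙ ♙
♖ · · ♕ ♔ ♗ · ♖


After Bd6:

♜ ♞ ♝ · ♚ · ♞ ♜
♟ · ♟ ♟ · ♟ ♟ ·
· · · ♝ ♟ · · ·
· ♟ · · · · · ♟
· · · · · · · ♛
♘ · · ♙ ♙ · · ♘
♙ ♙ ♙ ♗ · ♙ ♙ ♙
♖ · · ♕ ♔ ♗ · ♖



  a b c d e f g h
  ─────────────────
8│♜ ♞ ♝ · ♚ · ♞ ♜│8
7│♟ · ♟ ♟ · ♟ ♟ ·│7
6│· · · ♝ ♟ · · ·│6
5│· ♟ · · · · · ♟│5
4│· · · · · · · ♛│4
3│♘ · · ♙ ♙ · · ♘│3
2│♙ ♙ ♙ ♗ · ♙ ♙ ♙│2
1│♖ · · ♕ ♔ ♗ · ♖│1
  ─────────────────
  a b c d e f g h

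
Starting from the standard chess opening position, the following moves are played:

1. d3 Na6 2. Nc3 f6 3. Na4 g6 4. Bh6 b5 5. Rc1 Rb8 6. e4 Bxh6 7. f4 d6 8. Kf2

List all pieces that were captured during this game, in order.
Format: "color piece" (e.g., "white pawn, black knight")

Tracking captures:
  Bxh6: captured white bishop

white bishop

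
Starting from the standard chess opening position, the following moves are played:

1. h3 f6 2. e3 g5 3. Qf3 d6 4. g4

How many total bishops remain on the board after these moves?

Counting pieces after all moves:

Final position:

  a b c d e f g h
  ─────────────────
8│♜ ♞ ♝ ♛ ♚ ♝ ♞ ♜│8
7│♟ ♟ ♟ · ♟ · · ♟│7
6│· · · ♟ · ♟ · ·│6
5│· · · · · · ♟ ·│5
4│· · · · · · ♙ ·│4
3│· · · · ♙ ♕ · ♙│3
2│♙ ♙ ♙ ♙ · ♙ · ·│2
1│♖ ♘ ♗ · ♔ ♗ ♘ ♖│1
  ─────────────────
  a b c d e f g h


4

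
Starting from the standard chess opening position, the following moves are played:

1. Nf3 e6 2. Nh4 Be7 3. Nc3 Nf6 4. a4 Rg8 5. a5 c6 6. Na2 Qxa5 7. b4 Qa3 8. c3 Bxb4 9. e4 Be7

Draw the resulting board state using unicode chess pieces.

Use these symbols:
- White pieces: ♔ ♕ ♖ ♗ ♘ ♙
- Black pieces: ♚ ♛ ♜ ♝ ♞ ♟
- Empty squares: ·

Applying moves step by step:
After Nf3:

♜ ♞ ♝ ♛ ♚ ♝ ♞ ♜
♟ ♟ ♟ ♟ ♟ ♟ ♟ ♟
· · · · · · · ·
· · · · · · · ·
· · · · · · · ·
· · · · · ♘ · ·
♙ ♙ ♙ ♙ ♙ ♙ ♙ ♙
♖ ♘ ♗ ♕ ♔ ♗ · ♖


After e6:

♜ ♞ ♝ ♛ ♚ ♝ ♞ ♜
♟ ♟ ♟ ♟ · ♟ ♟ ♟
· · · · ♟ · · ·
· · · · · · · ·
· · · · · · · ·
· · · · · ♘ · ·
♙ ♙ ♙ ♙ ♙ ♙ ♙ ♙
♖ ♘ ♗ ♕ ♔ ♗ · ♖


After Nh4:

♜ ♞ ♝ ♛ ♚ ♝ ♞ ♜
♟ ♟ ♟ ♟ · ♟ ♟ ♟
· · · · ♟ · · ·
· · · · · · · ·
· · · · · · · ♘
· · · · · · · ·
♙ ♙ ♙ ♙ ♙ ♙ ♙ ♙
♖ ♘ ♗ ♕ ♔ ♗ · ♖


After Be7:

♜ ♞ ♝ ♛ ♚ · ♞ ♜
♟ ♟ ♟ ♟ ♝ ♟ ♟ ♟
· · · · ♟ · · ·
· · · · · · · ·
· · · · · · · ♘
· · · · · · · ·
♙ ♙ ♙ ♙ ♙ ♙ ♙ ♙
♖ ♘ ♗ ♕ ♔ ♗ · ♖


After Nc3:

♜ ♞ ♝ ♛ ♚ · ♞ ♜
♟ ♟ ♟ ♟ ♝ ♟ ♟ ♟
· · · · ♟ · · ·
· · · · · · · ·
· · · · · · · ♘
· · ♘ · · · · ·
♙ ♙ ♙ ♙ ♙ ♙ ♙ ♙
♖ · ♗ ♕ ♔ ♗ · ♖


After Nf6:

♜ ♞ ♝ ♛ ♚ · · ♜
♟ ♟ ♟ ♟ ♝ ♟ ♟ ♟
· · · · ♟ ♞ · ·
· · · · · · · ·
· · · · · · · ♘
· · ♘ · · · · ·
♙ ♙ ♙ ♙ ♙ ♙ ♙ ♙
♖ · ♗ ♕ ♔ ♗ · ♖


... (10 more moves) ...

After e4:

♜ ♞ ♝ · ♚ · ♜ ·
♟ ♟ · ♟ · ♟ ♟ ♟
· · ♟ · ♟ ♞ · ·
· · · · · · · ·
· ♝ · · ♙ · · ♘
♛ · ♙ · · · · ·
♘ · · ♙ · ♙ ♙ ♙
♖ · ♗ ♕ ♔ ♗ · ♖


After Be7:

♜ ♞ ♝ · ♚ · ♜ ·
♟ ♟ · ♟ ♝ ♟ ♟ ♟
· · ♟ · ♟ ♞ · ·
· · · · · · · ·
· · · · ♙ · · ♘
♛ · ♙ · · · · ·
♘ · · ♙ · ♙ ♙ ♙
♖ · ♗ ♕ ♔ ♗ · ♖



  a b c d e f g h
  ─────────────────
8│♜ ♞ ♝ · ♚ · ♜ ·│8
7│♟ ♟ · ♟ ♝ ♟ ♟ ♟│7
6│· · ♟ · ♟ ♞ · ·│6
5│· · · · · · · ·│5
4│· · · · ♙ · · ♘│4
3│♛ · ♙ · · · · ·│3
2│♘ · · ♙ · ♙ ♙ ♙│2
1│♖ · ♗ ♕ ♔ ♗ · ♖│1
  ─────────────────
  a b c d e f g h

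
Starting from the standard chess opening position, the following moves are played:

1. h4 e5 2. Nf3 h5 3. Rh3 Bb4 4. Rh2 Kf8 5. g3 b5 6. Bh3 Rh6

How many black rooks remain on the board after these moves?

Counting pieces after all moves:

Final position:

  a b c d e f g h
  ─────────────────
8│♜ ♞ ♝ ♛ · ♚ ♞ ·│8
7│♟ · ♟ ♟ · ♟ ♟ ·│7
6│· · · · · · · ♜│6
5│· ♟ · · ♟ · · ♟│5
4│· ♝ · · · · · ♙│4
3│· · · · · ♘ ♙ ♗│3
2│♙ ♙ ♙ ♙ ♙ ♙ · ♖│2
1│♖ ♘ ♗ ♕ ♔ · · ·│1
  ─────────────────
  a b c d e f g h


2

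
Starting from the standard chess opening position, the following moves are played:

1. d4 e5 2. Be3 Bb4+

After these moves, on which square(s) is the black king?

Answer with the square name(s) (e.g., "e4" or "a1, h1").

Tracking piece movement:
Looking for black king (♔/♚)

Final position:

  a b c d e f g h
  ─────────────────
8│♜ ♞ ♝ ♛ ♚ · ♞ ♜│8
7│♟ ♟ ♟ ♟ · ♟ ♟ ♟│7
6│· · · · · · · ·│6
5│· · · · ♟ · · ·│5
4│· ♝ · ♙ · · · ·│4
3│· · · · ♗ · · ·│3
2│♙ ♙ ♙ · ♙ ♙ ♙ ♙│2
1│♖ ♘ · ♕ ♔ ♗ ♘ ♖│1
  ─────────────────
  a b c d e f g h


e8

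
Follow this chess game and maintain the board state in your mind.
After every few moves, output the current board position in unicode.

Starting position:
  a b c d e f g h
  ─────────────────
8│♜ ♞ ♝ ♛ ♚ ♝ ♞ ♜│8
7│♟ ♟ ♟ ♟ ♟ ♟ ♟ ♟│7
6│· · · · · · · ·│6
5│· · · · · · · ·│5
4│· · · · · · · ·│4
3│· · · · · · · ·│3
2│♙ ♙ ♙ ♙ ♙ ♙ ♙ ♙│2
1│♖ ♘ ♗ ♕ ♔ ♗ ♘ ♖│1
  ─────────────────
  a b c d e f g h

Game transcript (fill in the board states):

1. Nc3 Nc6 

  a b c d e f g h
  ─────────────────
8│♜ · ♝ ♛ ♚ ♝ ♞ ♜│8
7│♟ ♟ ♟ ♟ ♟ ♟ ♟ ♟│7
6│· · ♞ · · · · ·│6
5│· · · · · · · ·│5
4│· · · · · · · ·│4
3│· · ♘ · · · · ·│3
2│♙ ♙ ♙ ♙ ♙ ♙ ♙ ♙│2
1│♖ · ♗ ♕ ♔ ♗ ♘ ♖│1
  ─────────────────
  a b c d e f g h

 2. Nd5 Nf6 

  a b c d e f g h
  ─────────────────
8│♜ · ♝ ♛ ♚ ♝ · ♜│8
7│♟ ♟ ♟ ♟ ♟ ♟ ♟ ♟│7
6│· · ♞ · · ♞ · ·│6
5│· · · ♘ · · · ·│5
4│· · · · · · · ·│4
3│· · · · · · · ·│3
2│♙ ♙ ♙ ♙ ♙ ♙ ♙ ♙│2
1│♖ · ♗ ♕ ♔ ♗ ♘ ♖│1
  ─────────────────
  a b c d e f g h

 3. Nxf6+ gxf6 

  a b c d e f g h
  ─────────────────
8│♜ · ♝ ♛ ♚ ♝ · ♜│8
7│♟ ♟ ♟ ♟ ♟ ♟ · ♟│7
6│· · ♞ · · ♟ · ·│6
5│· · · · · · · ·│5
4│· · · · · · · ·│4
3│· · · · · · · ·│3
2│♙ ♙ ♙ ♙ ♙ ♙ ♙ ♙│2
1│♖ · ♗ ♕ ♔ ♗ ♘ ♖│1
  ─────────────────
  a b c d e f g h

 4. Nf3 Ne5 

  a b c d e f g h
  ─────────────────
8│♜ · ♝ ♛ ♚ ♝ · ♜│8
7│♟ ♟ ♟ ♟ ♟ ♟ · ♟│7
6│· · · · · ♟ · ·│6
5│· · · · ♞ · · ·│5
4│· · · · · · · ·│4
3│· · · · · ♘ · ·│3
2│♙ ♙ ♙ ♙ ♙ ♙ ♙ ♙│2
1│♖ · ♗ ♕ ♔ ♗ · ♖│1
  ─────────────────
  a b c d e f g h



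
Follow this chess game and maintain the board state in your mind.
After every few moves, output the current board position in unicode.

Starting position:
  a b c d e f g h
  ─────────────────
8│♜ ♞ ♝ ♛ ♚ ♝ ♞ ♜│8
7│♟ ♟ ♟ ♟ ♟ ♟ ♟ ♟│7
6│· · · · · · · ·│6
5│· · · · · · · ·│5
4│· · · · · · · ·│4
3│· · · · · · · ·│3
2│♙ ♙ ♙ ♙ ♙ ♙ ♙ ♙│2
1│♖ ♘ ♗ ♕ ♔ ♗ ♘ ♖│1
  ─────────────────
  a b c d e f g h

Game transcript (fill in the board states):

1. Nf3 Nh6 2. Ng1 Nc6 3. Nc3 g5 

  a b c d e f g h
  ─────────────────
8│♜ · ♝ ♛ ♚ ♝ · ♜│8
7│♟ ♟ ♟ ♟ ♟ ♟ · ♟│7
6│· · ♞ · · · · ♞│6
5│· · · · · · ♟ ·│5
4│· · · · · · · ·│4
3│· · ♘ · · · · ·│3
2│♙ ♙ ♙ ♙ ♙ ♙ ♙ ♙│2
1│♖ · ♗ ♕ ♔ ♗ ♘ ♖│1
  ─────────────────
  a b c d e f g h

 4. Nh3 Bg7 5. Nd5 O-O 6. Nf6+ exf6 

  a b c d e f g h
  ─────────────────
8│♜ · ♝ ♛ · ♜ ♚ ·│8
7│♟ ♟ ♟ ♟ · ♟ ♝ ♟│7
6│· · ♞ · · ♟ · ♞│6
5│· · · · · · ♟ ·│5
4│· · · · · · · ·│4
3│· · · · · · · ♘│3
2│♙ ♙ ♙ ♙ ♙ ♙ ♙ ♙│2
1│♖ · ♗ ♕ ♔ ♗ · ♖│1
  ─────────────────
  a b c d e f g h

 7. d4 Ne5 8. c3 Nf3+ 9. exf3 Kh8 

  a b c d e f g h
  ─────────────────
8│♜ · ♝ ♛ · ♜ · ♚│8
7│♟ ♟ ♟ ♟ · ♟ ♝ ♟│7
6│· · · · · ♟ · ♞│6
5│· · · · · · ♟ ·│5
4│· · · ♙ · · · ·│4
3│· · ♙ · · ♙ · ♘│3
2│♙ ♙ · · · ♙ ♙ ♙│2
1│♖ · ♗ ♕ ♔ ♗ · ♖│1
  ─────────────────
  a b c d e f g h

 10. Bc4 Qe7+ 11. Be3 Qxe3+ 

  a b c d e f g h
  ─────────────────
8│♜ · ♝ · · ♜ · ♚│8
7│♟ ♟ ♟ ♟ · ♟ ♝ ♟│7
6│· · · · · ♟ · ♞│6
5│· · · · · · ♟ ·│5
4│· · ♗ ♙ · · · ·│4
3│· · ♙ · ♛ ♙ · ♘│3
2│♙ ♙ · · · ♙ ♙ ♙│2
1│♖ · · ♕ ♔ · · ♖│1
  ─────────────────
  a b c d e f g h


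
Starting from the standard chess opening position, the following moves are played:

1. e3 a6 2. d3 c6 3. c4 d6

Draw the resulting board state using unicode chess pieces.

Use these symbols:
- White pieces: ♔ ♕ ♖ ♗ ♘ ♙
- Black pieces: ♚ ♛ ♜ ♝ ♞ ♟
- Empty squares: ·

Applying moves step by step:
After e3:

♜ ♞ ♝ ♛ ♚ ♝ ♞ ♜
♟ ♟ ♟ ♟ ♟ ♟ ♟ ♟
· · · · · · · ·
· · · · · · · ·
· · · · · · · ·
· · · · ♙ · · ·
♙ ♙ ♙ ♙ · ♙ ♙ ♙
♖ ♘ ♗ ♕ ♔ ♗ ♘ ♖


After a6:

♜ ♞ ♝ ♛ ♚ ♝ ♞ ♜
· ♟ ♟ ♟ ♟ ♟ ♟ ♟
♟ · · · · · · ·
· · · · · · · ·
· · · · · · · ·
· · · · ♙ · · ·
♙ ♙ ♙ ♙ · ♙ ♙ ♙
♖ ♘ ♗ ♕ ♔ ♗ ♘ ♖


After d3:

♜ ♞ ♝ ♛ ♚ ♝ ♞ ♜
· ♟ ♟ ♟ ♟ ♟ ♟ ♟
♟ · · · · · · ·
· · · · · · · ·
· · · · · · · ·
· · · ♙ ♙ · · ·
♙ ♙ ♙ · · ♙ ♙ ♙
♖ ♘ ♗ ♕ ♔ ♗ ♘ ♖


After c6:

♜ ♞ ♝ ♛ ♚ ♝ ♞ ♜
· ♟ · ♟ ♟ ♟ ♟ ♟
♟ · ♟ · · · · ·
· · · · · · · ·
· · · · · · · ·
· · · ♙ ♙ · · ·
♙ ♙ ♙ · · ♙ ♙ ♙
♖ ♘ ♗ ♕ ♔ ♗ ♘ ♖


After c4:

♜ ♞ ♝ ♛ ♚ ♝ ♞ ♜
· ♟ · ♟ ♟ ♟ ♟ ♟
♟ · ♟ · · · · ·
· · · · · · · ·
· · ♙ · · · · ·
· · · ♙ ♙ · · ·
♙ ♙ · · · ♙ ♙ ♙
♖ ♘ ♗ ♕ ♔ ♗ ♘ ♖


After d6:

♜ ♞ ♝ ♛ ♚ ♝ ♞ ♜
· ♟ · · ♟ ♟ ♟ ♟
♟ · ♟ ♟ · · · ·
· · · · · · · ·
· · ♙ · · · · ·
· · · ♙ ♙ · · ·
♙ ♙ · · · ♙ ♙ ♙
♖ ♘ ♗ ♕ ♔ ♗ ♘ ♖



  a b c d e f g h
  ─────────────────
8│♜ ♞ ♝ ♛ ♚ ♝ ♞ ♜│8
7│· ♟ · · ♟ ♟ ♟ ♟│7
6│♟ · ♟ ♟ · · · ·│6
5│· · · · · · · ·│5
4│· · ♙ · · · · ·│4
3│· · · ♙ ♙ · · ·│3
2│♙ ♙ · · · ♙ ♙ ♙│2
1│♖ ♘ ♗ ♕ ♔ ♗ ♘ ♖│1
  ─────────────────
  a b c d e f g h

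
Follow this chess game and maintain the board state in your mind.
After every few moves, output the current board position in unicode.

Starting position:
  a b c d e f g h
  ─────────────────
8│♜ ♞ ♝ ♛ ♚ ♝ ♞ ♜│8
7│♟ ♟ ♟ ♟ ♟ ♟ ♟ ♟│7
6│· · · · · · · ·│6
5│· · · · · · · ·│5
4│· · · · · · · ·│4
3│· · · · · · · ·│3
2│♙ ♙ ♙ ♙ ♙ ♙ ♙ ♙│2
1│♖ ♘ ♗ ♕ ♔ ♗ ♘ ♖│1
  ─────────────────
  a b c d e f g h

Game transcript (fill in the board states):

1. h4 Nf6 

  a b c d e f g h
  ─────────────────
8│♜ ♞ ♝ ♛ ♚ ♝ · ♜│8
7│♟ ♟ ♟ ♟ ♟ ♟ ♟ ♟│7
6│· · · · · ♞ · ·│6
5│· · · · · · · ·│5
4│· · · · · · · ♙│4
3│· · · · · · · ·│3
2│♙ ♙ ♙ ♙ ♙ ♙ ♙ ·│2
1│♖ ♘ ♗ ♕ ♔ ♗ ♘ ♖│1
  ─────────────────
  a b c d e f g h

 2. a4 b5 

  a b c d e f g h
  ─────────────────
8│♜ ♞ ♝ ♛ ♚ ♝ · ♜│8
7│♟ · ♟ ♟ ♟ ♟ ♟ ♟│7
6│· · · · · ♞ · ·│6
5│· ♟ · · · · · ·│5
4│♙ · · · · · · ♙│4
3│· · · · · · · ·│3
2│· ♙ ♙ ♙ ♙ ♙ ♙ ·│2
1│♖ ♘ ♗ ♕ ♔ ♗ ♘ ♖│1
  ─────────────────
  a b c d e f g h

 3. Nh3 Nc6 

  a b c d e f g h
  ─────────────────
8│♜ · ♝ ♛ ♚ ♝ · ♜│8
7│♟ · ♟ ♟ ♟ ♟ ♟ ♟│7
6│· · ♞ · · ♞ · ·│6
5│· ♟ · · · · · ·│5
4│♙ · · · · · · ♙│4
3│· · · · · · · ♘│3
2│· ♙ ♙ ♙ ♙ ♙ ♙ ·│2
1│♖ ♘ ♗ ♕ ♔ ♗ · ♖│1
  ─────────────────
  a b c d e f g h

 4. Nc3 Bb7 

  a b c d e f g h
  ─────────────────
8│♜ · · ♛ ♚ ♝ · ♜│8
7│♟ ♝ ♟ ♟ ♟ ♟ ♟ ♟│7
6│· · ♞ · · ♞ · ·│6
5│· ♟ · · · · · ·│5
4│♙ · · · · · · ♙│4
3│· · ♘ · · · · ♘│3
2│· ♙ ♙ ♙ ♙ ♙ ♙ ·│2
1│♖ · ♗ ♕ ♔ ♗ · ♖│1
  ─────────────────
  a b c d e f g h

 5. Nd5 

  a b c d e f g h
  ─────────────────
8│♜ · · ♛ ♚ ♝ · ♜│8
7│♟ ♝ ♟ ♟ ♟ ♟ ♟ ♟│7
6│· · ♞ · · ♞ · ·│6
5│· ♟ · ♘ · · · ·│5
4│♙ · · · · · · ♙│4
3│· · · · · · · ♘│3
2│· ♙ ♙ ♙ ♙ ♙ ♙ ·│2
1│♖ · ♗ ♕ ♔ ♗ · ♖│1
  ─────────────────
  a b c d e f g h


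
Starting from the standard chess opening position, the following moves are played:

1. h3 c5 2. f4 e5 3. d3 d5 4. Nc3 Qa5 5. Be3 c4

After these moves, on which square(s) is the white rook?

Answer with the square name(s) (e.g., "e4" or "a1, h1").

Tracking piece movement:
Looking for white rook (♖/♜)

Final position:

  a b c d e f g h
  ─────────────────
8│♜ ♞ ♝ · ♚ ♝ ♞ ♜│8
7│♟ ♟ · · · ♟ ♟ ♟│7
6│· · · · · · · ·│6
5│♛ · · ♟ ♟ · · ·│5
4│· · ♟ · · ♙ · ·│4
3│· · ♘ ♙ ♗ · · ♙│3
2│♙ ♙ ♙ · ♙ · ♙ ·│2
1│♖ · · ♕ ♔ ♗ ♘ ♖│1
  ─────────────────
  a b c d e f g h


a1, h1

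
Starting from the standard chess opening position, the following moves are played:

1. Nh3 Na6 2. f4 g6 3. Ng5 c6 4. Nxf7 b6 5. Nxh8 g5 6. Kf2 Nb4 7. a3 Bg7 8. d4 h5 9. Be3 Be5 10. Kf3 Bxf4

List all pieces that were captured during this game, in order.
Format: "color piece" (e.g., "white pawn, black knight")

Tracking captures:
  Nxf7: captured black pawn
  Nxh8: captured black rook
  Bxf4: captured white pawn

black pawn, black rook, white pawn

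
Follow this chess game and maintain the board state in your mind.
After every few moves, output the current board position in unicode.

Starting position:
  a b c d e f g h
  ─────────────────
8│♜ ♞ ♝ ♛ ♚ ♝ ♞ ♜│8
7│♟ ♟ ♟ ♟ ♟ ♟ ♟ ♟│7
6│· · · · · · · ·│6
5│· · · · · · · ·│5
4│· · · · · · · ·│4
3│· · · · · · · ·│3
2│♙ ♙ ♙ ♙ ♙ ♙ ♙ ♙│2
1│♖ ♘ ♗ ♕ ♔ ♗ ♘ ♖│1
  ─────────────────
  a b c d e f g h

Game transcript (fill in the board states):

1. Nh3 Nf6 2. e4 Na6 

  a b c d e f g h
  ─────────────────
8│♜ · ♝ ♛ ♚ ♝ · ♜│8
7│♟ ♟ ♟ ♟ ♟ ♟ ♟ ♟│7
6│♞ · · · · ♞ · ·│6
5│· · · · · · · ·│5
4│· · · · ♙ · · ·│4
3│· · · · · · · ♘│3
2│♙ ♙ ♙ ♙ · ♙ ♙ ♙│2
1│♖ ♘ ♗ ♕ ♔ ♗ · ♖│1
  ─────────────────
  a b c d e f g h

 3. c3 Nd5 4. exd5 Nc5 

  a b c d e f g h
  ─────────────────
8│♜ · ♝ ♛ ♚ ♝ · ♜│8
7│♟ ♟ ♟ ♟ ♟ ♟ ♟ ♟│7
6│· · · · · · · ·│6
5│· · ♞ ♙ · · · ·│5
4│· · · · · · · ·│4
3│· · ♙ · · · · ♘│3
2│♙ ♙ · ♙ · ♙ ♙ ♙│2
1│♖ ♘ ♗ ♕ ♔ ♗ · ♖│1
  ─────────────────
  a b c d e f g h

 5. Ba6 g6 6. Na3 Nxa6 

  a b c d e f g h
  ─────────────────
8│♜ · ♝ ♛ ♚ ♝ · ♜│8
7│♟ ♟ ♟ ♟ ♟ ♟ · ♟│7
6│♞ · · · · · ♟ ·│6
5│· · · ♙ · · · ·│5
4│· · · · · · · ·│4
3│♘ · ♙ · · · · ♘│3
2│♙ ♙ · ♙ · ♙ ♙ ♙│2
1│♖ · ♗ ♕ ♔ · · ♖│1
  ─────────────────
  a b c d e f g h

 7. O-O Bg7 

  a b c d e f g h
  ─────────────────
8│♜ · ♝ ♛ ♚ · · ♜│8
7│♟ ♟ ♟ ♟ ♟ ♟ ♝ ♟│7
6│♞ · · · · · ♟ ·│6
5│· · · ♙ · · · ·│5
4│· · · · · · · ·│4
3│♘ · ♙ · · · · ♘│3
2│♙ ♙ · ♙ · ♙ ♙ ♙│2
1│♖ · ♗ ♕ · ♖ ♔ ·│1
  ─────────────────
  a b c d e f g h


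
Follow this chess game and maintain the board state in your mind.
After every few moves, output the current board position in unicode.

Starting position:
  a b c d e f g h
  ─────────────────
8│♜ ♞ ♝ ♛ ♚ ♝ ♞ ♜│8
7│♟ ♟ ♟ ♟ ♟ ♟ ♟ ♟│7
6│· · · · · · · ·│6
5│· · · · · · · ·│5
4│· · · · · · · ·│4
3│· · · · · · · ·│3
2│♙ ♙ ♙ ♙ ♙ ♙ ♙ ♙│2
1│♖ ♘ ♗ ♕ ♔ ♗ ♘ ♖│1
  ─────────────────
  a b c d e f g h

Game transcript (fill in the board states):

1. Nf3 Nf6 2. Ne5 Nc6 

  a b c d e f g h
  ─────────────────
8│♜ · ♝ ♛ ♚ ♝ · ♜│8
7│♟ ♟ ♟ ♟ ♟ ♟ ♟ ♟│7
6│· · ♞ · · ♞ · ·│6
5│· · · · ♘ · · ·│5
4│· · · · · · · ·│4
3│· · · · · · · ·│3
2│♙ ♙ ♙ ♙ ♙ ♙ ♙ ♙│2
1│♖ ♘ ♗ ♕ ♔ ♗ · ♖│1
  ─────────────────
  a b c d e f g h

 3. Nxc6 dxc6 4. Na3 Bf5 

  a b c d e f g h
  ─────────────────
8│♜ · · ♛ ♚ ♝ · ♜│8
7│♟ ♟ ♟ · ♟ ♟ ♟ ♟│7
6│· · ♟ · · ♞ · ·│6
5│· · · · · ♝ · ·│5
4│· · · · · · · ·│4
3│♘ · · · · · · ·│3
2│♙ ♙ ♙ ♙ ♙ ♙ ♙ ♙│2
1│♖ · ♗ ♕ ♔ ♗ · ♖│1
  ─────────────────
  a b c d e f g h

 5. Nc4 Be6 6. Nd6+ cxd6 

  a b c d e f g h
  ─────────────────
8│♜ · · ♛ ♚ ♝ · ♜│8
7│♟ ♟ · · ♟ ♟ ♟ ♟│7
6│· · ♟ ♟ ♝ ♞ · ·│6
5│· · · · · · · ·│5
4│· · · · · · · ·│4
3│· · · · · · · ·│3
2│♙ ♙ ♙ ♙ ♙ ♙ ♙ ♙│2
1│♖ · ♗ ♕ ♔ ♗ · ♖│1
  ─────────────────
  a b c d e f g h



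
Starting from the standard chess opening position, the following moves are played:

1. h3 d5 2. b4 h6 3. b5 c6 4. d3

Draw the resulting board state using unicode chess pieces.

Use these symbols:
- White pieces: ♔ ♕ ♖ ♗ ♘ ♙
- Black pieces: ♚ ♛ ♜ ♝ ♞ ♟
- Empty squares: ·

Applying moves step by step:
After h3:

♜ ♞ ♝ ♛ ♚ ♝ ♞ ♜
♟ ♟ ♟ ♟ ♟ ♟ ♟ ♟
· · · · · · · ·
· · · · · · · ·
· · · · · · · ·
· · · · · · · ♙
♙ ♙ ♙ ♙ ♙ ♙ ♙ ·
♖ ♘ ♗ ♕ ♔ ♗ ♘ ♖


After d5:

♜ ♞ ♝ ♛ ♚ ♝ ♞ ♜
♟ ♟ ♟ · ♟ ♟ ♟ ♟
· · · · · · · ·
· · · ♟ · · · ·
· · · · · · · ·
· · · · · · · ♙
♙ ♙ ♙ ♙ ♙ ♙ ♙ ·
♖ ♘ ♗ ♕ ♔ ♗ ♘ ♖


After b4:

♜ ♞ ♝ ♛ ♚ ♝ ♞ ♜
♟ ♟ ♟ · ♟ ♟ ♟ ♟
· · · · · · · ·
· · · ♟ · · · ·
· ♙ · · · · · ·
· · · · · · · ♙
♙ · ♙ ♙ ♙ ♙ ♙ ·
♖ ♘ ♗ ♕ ♔ ♗ ♘ ♖


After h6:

♜ ♞ ♝ ♛ ♚ ♝ ♞ ♜
♟ ♟ ♟ · ♟ ♟ ♟ ·
· · · · · · · ♟
· · · ♟ · · · ·
· ♙ · · · · · ·
· · · · · · · ♙
♙ · ♙ ♙ ♙ ♙ ♙ ·
♖ ♘ ♗ ♕ ♔ ♗ ♘ ♖


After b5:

♜ ♞ ♝ ♛ ♚ ♝ ♞ ♜
♟ ♟ ♟ · ♟ ♟ ♟ ·
· · · · · · · ♟
· ♙ · ♟ · · · ·
· · · · · · · ·
· · · · · · · ♙
♙ · ♙ ♙ ♙ ♙ ♙ ·
♖ ♘ ♗ ♕ ♔ ♗ ♘ ♖


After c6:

♜ ♞ ♝ ♛ ♚ ♝ ♞ ♜
♟ ♟ · · ♟ ♟ ♟ ·
· · ♟ · · · · ♟
· ♙ · ♟ · · · ·
· · · · · · · ·
· · · · · · · ♙
♙ · ♙ ♙ ♙ ♙ ♙ ·
♖ ♘ ♗ ♕ ♔ ♗ ♘ ♖


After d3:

♜ ♞ ♝ ♛ ♚ ♝ ♞ ♜
♟ ♟ · · ♟ ♟ ♟ ·
· · ♟ · · · · ♟
· ♙ · ♟ · · · ·
· · · · · · · ·
· · · ♙ · · · ♙
♙ · ♙ · ♙ ♙ ♙ ·
♖ ♘ ♗ ♕ ♔ ♗ ♘ ♖



  a b c d e f g h
  ─────────────────
8│♜ ♞ ♝ ♛ ♚ ♝ ♞ ♜│8
7│♟ ♟ · · ♟ ♟ ♟ ·│7
6│· · ♟ · · · · ♟│6
5│· ♙ · ♟ · · · ·│5
4│· · · · · · · ·│4
3│· · · ♙ · · · ♙│3
2│♙ · ♙ · ♙ ♙ ♙ ·│2
1│♖ ♘ ♗ ♕ ♔ ♗ ♘ ♖│1
  ─────────────────
  a b c d e f g h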